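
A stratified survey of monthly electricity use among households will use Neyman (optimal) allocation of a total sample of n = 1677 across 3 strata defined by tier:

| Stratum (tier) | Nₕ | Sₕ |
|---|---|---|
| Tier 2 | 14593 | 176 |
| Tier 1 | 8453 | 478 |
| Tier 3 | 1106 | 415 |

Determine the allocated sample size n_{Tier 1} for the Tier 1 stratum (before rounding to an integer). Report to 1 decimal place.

958.7

Neyman allocation: nₕ = n·NₕSₕ / Σⱼ NⱼSⱼ.
Σ NⱼSⱼ = 14593·176 + 8453·478 + 1106·415 = 7.067892 × 10^6.
n_{Tier 1} = 1677·8453·478 / (7.067892 × 10^6) = 958.7.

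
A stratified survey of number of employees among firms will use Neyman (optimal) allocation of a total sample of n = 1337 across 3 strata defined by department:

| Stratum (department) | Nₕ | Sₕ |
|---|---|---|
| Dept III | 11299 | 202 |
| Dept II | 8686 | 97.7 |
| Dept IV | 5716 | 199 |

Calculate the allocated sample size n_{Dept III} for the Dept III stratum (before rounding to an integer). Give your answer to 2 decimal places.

Neyman allocation: nₕ = n·NₕSₕ / Σⱼ NⱼSⱼ.
Σ NⱼSⱼ = 11299·202 + 8686·97.7 + 5716·199 = 4.2685042 × 10^6.
n_{Dept III} = 1337·11299·202 / (4.2685042 × 10^6) = 714.90.

714.90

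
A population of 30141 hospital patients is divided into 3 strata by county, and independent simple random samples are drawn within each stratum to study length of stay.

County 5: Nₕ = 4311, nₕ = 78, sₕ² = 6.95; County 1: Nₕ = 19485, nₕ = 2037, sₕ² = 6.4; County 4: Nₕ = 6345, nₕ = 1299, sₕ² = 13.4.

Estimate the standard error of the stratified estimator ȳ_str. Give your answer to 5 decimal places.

Var(ȳ_str) = Σₕ Wₕ²(1 − fₕ)sₕ²/nₕ with Wₕ = Nₕ/N, N = 30141.
County 5: Wₕ = 0.14302777; term = 0.14302777²·(1 − 0.01809325)·6.95/78 = 0.0017897863.
County 1: Wₕ = 0.64646163; term = 0.64646163²·(1 − 0.10454196)·6.4/2037 = 0.0011757627.
County 4: Wₕ = 0.21051060; term = 0.21051060²·(1 − 0.20472813)·13.4/1299 = 3.6354586 × 10^-4.
Sum = 0.0033290949.
SE = √(0.0033290949) = 0.05770.

0.05770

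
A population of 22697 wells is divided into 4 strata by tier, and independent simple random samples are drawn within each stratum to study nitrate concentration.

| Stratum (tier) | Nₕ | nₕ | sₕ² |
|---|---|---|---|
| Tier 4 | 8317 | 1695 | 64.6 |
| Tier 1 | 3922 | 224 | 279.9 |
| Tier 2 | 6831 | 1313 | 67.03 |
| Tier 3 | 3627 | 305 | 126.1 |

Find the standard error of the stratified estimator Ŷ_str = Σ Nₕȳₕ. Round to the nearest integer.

5208

Var(Ŷ_str) = Σₕ Nₕ²(1 − fₕ)sₕ²/nₕ.
Tier 4: 8317²·(1 − 1695/8317)·64.6/1695 = 2.0990302 × 10^6.
Tier 1: 3922²·(1 − 224/3922)·279.9/224 = 1.812297 × 10^7.
Tier 2: 6831²·(1 − 1313/6831)·67.03/1313 = 1.9242898 × 10^6.
Tier 3: 3627²·(1 − 305/3627)·126.1/305 = 4.9815263 × 10^6.
Sum = 2.7127816 × 10^7.
SE = √(2.7127816 × 10^7) = 5208.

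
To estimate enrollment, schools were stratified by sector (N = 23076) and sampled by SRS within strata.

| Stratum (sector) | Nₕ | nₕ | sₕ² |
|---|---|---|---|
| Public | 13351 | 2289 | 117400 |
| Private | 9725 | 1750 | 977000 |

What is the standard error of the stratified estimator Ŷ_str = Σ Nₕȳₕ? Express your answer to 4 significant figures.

225600

Var(Ŷ_str) = Σₕ Nₕ²(1 − fₕ)sₕ²/nₕ.
Public: 13351²·(1 − 2289/13351)·117400/2289 = 7.5747753 × 10^9.
Private: 9725²·(1 − 1750/9725)·977000/1750 = 4.3298895 × 10^10.
Sum = 5.087367 × 10^10.
SE = √(5.087367 × 10^10) = 225600.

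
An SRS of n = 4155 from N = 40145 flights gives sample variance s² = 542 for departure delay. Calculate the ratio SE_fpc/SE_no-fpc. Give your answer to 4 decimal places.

f = n/N = 4155/40145 = 0.10349981.
SE_no-fpc = √(s²/n) = 0.36117205; SE_fpc = √((1−f)s²/n) = 0.34197103.
Ratio = √(1−f) = 0.94683694.

0.9468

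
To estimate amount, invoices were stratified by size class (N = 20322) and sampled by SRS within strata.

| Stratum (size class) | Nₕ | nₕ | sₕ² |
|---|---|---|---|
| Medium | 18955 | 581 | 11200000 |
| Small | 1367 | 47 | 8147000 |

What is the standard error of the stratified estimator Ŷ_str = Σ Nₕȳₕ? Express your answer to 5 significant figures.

Var(Ŷ_str) = Σₕ Nₕ²(1 − fₕ)sₕ²/nₕ.
Medium: 18955²·(1 − 581/18955)·11200000/581 = 6.7138153 × 10^12.
Small: 1367²·(1 − 47/1367)·8147000/47 = 3.127824 × 10^11.
Sum = 7.0265977 × 10^12.
SE = √(7.0265977 × 10^12) = 2.6508 × 10^6.

2.6508 × 10^6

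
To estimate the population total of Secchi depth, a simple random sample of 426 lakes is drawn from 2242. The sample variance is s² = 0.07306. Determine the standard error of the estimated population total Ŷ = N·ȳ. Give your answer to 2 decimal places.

Var(Ŷ) = N²·Var(ȳ) = N²·(1 − n/N)·s²/n.
f = 426/2242 = 0.19000892; Var(ȳ) = 0.80999108·0.07306/426 = 1.3891537 × 10^-4.
Var(Ŷ) = 2242² · (1.3891537 × 10^-4) = 698.267.
SE(Ŷ) = √(698.267) = 26.42.

26.42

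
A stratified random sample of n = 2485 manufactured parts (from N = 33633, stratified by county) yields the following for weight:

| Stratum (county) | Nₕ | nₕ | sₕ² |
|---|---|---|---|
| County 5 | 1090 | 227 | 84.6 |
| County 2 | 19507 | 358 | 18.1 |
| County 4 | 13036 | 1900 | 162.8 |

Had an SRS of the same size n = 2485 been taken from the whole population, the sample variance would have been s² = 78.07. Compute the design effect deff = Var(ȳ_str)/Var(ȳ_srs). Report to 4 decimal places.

Var(ȳ_str) = Σ Wₕ²(1−fₕ)sₕ²/nₕ with Wₕ = Nₕ/33633:
  County 5: (1090/33633)²·(1−227/1090)·84.6/227 = 3.099207 × 10^-4
  County 2: (19507/33633)²·(1−358/19507)·18.1/358 = 0.016695557
  County 4: (13036/33633)²·(1−1900/13036)·162.8/1900 = 0.010996213
  → Var(ȳ_str) = 0.028001691.
Var(ȳ_srs) = (1 − 2485/33633)·78.07/2485 = 0.029095267.
deff = 0.028001691 / 0.029095267 = 0.9624.

0.9624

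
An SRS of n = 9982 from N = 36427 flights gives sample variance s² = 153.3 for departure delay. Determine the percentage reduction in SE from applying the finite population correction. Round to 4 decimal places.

f = n/N = 9982/36427 = 0.27402751.
SE_no-fpc = √(s²/n) = 0.12392596; SE_fpc = √((1−f)s²/n) = 0.1055899.
Ratio = √(1−f) = 0.85204019. Reduction = 100·(1 − 0.85204019) = 14.7960%.

14.7960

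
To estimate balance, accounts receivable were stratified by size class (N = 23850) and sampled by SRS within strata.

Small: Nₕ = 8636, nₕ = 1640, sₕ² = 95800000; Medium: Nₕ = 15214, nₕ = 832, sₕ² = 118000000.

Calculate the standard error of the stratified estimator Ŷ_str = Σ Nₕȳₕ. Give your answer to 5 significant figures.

5.8790 × 10^6

Var(Ŷ_str) = Σₕ Nₕ²(1 − fₕ)sₕ²/nₕ.
Small: 8636²·(1 − 1640/8636)·95800000/1640 = 3.5292636 × 10^12.
Medium: 15214²·(1 − 832/15214)·118000000/832 = 3.103283 × 10^13.
Sum = 3.4562094 × 10^13.
SE = √(3.4562094 × 10^13) = 5.8790 × 10^6.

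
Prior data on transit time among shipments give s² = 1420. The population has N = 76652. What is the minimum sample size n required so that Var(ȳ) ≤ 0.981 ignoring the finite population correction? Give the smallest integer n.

Without fpc, n₀ = s²/D = 1420/0.981 = 1447.5025.
Rounding up, n = 1448.

1448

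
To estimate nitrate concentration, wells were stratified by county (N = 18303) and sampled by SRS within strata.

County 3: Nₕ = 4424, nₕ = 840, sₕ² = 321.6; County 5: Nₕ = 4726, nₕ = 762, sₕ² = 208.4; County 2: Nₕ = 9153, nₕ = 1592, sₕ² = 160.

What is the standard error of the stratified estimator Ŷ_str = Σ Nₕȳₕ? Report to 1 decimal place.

4260.2

Var(Ŷ_str) = Σₕ Nₕ²(1 − fₕ)sₕ²/nₕ.
County 3: 4424²·(1 − 840/4424)·321.6/840 = 6.0704358 × 10^6.
County 5: 4726²·(1 − 762/4726)·208.4/762 = 5.1235397 × 10^6.
County 2: 9153²·(1 − 1592/9153)·160/1592 = 6.9553601 × 10^6.
Sum = 1.8149336 × 10^7.
SE = √(1.8149336 × 10^7) = 4260.2.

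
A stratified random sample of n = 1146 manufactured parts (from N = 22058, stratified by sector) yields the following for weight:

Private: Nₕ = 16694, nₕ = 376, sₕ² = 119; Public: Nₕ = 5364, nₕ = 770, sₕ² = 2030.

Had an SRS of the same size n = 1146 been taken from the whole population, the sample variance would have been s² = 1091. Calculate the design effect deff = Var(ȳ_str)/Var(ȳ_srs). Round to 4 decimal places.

0.3443

Var(ȳ_str) = Σ Wₕ²(1−fₕ)sₕ²/nₕ with Wₕ = Nₕ/22058:
  Private: (16694/22058)²·(1−376/16694)·119/376 = 0.17719611
  Public: (5364/22058)²·(1−770/5364)·2030/770 = 0.13352199
  → Var(ȳ_str) = 0.3107181.
Var(ȳ_srs) = (1 − 1146/22058)·1091/1146 = 0.90254647.
deff = 0.3107181 / 0.90254647 = 0.3443.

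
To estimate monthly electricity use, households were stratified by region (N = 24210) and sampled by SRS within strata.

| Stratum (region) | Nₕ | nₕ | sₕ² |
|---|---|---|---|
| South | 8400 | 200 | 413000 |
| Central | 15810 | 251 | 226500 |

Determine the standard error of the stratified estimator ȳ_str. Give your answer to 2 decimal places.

24.93

Var(ȳ_str) = Σₕ Wₕ²(1 − fₕ)sₕ²/nₕ with Wₕ = Nₕ/N, N = 24210.
South: Wₕ = 0.34696406; term = 0.34696406²·(1 − 0.02380952)·413000/200 = 242.67421.
Central: Wₕ = 0.65303594; term = 0.65303594²·(1 − 0.01587603)·226500/251 = 378.72019.
Sum = 621.3944.
SE = √(621.3944) = 24.93.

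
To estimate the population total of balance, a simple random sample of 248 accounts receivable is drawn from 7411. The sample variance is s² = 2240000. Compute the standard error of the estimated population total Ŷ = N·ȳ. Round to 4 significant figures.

692400

Var(Ŷ) = N²·Var(ȳ) = N²·(1 − n/N)·s²/n.
f = 248/7411 = 0.03346377; Var(ȳ) = 0.96653623·2240000/248 = 8730.0047.
Var(Ŷ) = 7411² · 8730.0047 = 4.7947736 × 10^11.
SE(Ŷ) = √(4.7947736 × 10^11) = 692400.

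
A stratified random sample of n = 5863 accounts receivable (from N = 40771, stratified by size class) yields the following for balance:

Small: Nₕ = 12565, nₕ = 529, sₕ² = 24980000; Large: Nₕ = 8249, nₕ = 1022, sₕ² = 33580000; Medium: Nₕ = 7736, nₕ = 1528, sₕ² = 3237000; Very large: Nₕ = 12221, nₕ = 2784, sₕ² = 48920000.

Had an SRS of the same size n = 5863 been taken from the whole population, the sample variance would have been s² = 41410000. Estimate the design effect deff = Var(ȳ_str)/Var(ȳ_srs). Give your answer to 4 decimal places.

Var(ȳ_str) = Σ Wₕ²(1−fₕ)sₕ²/nₕ with Wₕ = Nₕ/40771:
  Small: (12565/40771)²·(1−529/12565)·24980000/529 = 4296.1428
  Large: (8249/40771)²·(1−1022/8249)·33580000/1022 = 1178.3829
  Medium: (7736/40771)²·(1−1528/7736)·3237000/1528 = 61.204702
  Very large: (12221/40771)²·(1−2784/12221)·48920000/2784 = 1219.1445
  → Var(ȳ_str) = 6754.8749.
Var(ȳ_srs) = (1 − 5863/40771)·41410000/5863 = 6047.2642.
deff = 6754.8749 / 6047.2642 = 1.1170.

1.1170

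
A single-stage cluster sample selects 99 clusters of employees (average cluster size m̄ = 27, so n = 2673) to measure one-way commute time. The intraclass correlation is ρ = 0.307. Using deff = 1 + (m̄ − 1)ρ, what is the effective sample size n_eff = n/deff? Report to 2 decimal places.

297.60

deff = 1 + (27 − 1)·0.307 = 1 + 7.982 = 8.982.
n_eff = 2673 / 8.982 = 297.60.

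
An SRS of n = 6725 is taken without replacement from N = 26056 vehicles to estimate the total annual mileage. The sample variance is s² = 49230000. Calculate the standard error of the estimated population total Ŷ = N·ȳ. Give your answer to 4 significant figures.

Var(Ŷ) = N²·Var(ȳ) = N²·(1 − n/N)·s²/n.
f = 6725/26056 = 0.25809794; Var(ȳ) = 0.74190206·49230000/6725 = 5431.054.
Var(Ŷ) = 26056² · 5431.054 = 3.6872248 × 10^12.
SE(Ŷ) = √(3.6872248 × 10^12) = 1.920 × 10^6.

1.920 × 10^6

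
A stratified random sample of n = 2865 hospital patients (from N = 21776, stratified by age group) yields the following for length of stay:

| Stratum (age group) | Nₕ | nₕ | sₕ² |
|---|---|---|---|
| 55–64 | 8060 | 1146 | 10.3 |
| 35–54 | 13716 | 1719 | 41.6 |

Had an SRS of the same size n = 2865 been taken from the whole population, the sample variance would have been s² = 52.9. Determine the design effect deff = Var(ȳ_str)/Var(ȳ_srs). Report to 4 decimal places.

0.5896

Var(ȳ_str) = Σ Wₕ²(1−fₕ)sₕ²/nₕ with Wₕ = Nₕ/21776:
  55–64: (8060/21776)²·(1−1146/8060)·10.3/1146 = 0.0010562356
  35–54: (13716/21776)²·(1−1719/13716)·41.6/1719 = 0.0083977197
  → Var(ȳ_str) = 0.0094539553.
Var(ȳ_srs) = (1 − 2865/21776)·52.9/2865 = 0.016034943.
deff = 0.0094539553 / 0.016034943 = 0.5896.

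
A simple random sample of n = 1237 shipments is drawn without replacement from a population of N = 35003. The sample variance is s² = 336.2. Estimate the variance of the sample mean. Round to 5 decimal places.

0.26218

Under SRS without replacement, Var(ȳ) = (1 − f)·s²/n with f = n/N = 1237/35003 = 0.03533983.
Var(ȳ) = (1 − 0.03533983)·336.2/1237 = 0.96466017·0.27178658 = 0.26218169.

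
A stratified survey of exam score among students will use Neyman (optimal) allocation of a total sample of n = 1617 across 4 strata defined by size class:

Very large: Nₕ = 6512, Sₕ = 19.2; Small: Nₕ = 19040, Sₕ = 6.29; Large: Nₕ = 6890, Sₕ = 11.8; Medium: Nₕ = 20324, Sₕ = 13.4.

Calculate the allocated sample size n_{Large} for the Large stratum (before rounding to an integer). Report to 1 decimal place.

219.7

Neyman allocation: nₕ = n·NₕSₕ / Σⱼ NⱼSⱼ.
Σ NⱼSⱼ = 6512·19.2 + 19040·6.29 + 6890·11.8 + 20324·13.4 = 598435.6.
n_{Large} = 1617·6890·11.8 / 598435.6 = 219.7.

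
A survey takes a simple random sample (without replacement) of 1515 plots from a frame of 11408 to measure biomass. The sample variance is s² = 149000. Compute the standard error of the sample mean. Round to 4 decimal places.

9.2352

Under SRS without replacement, Var(ȳ) = (1 − f)·s²/n with f = n/N = 1515/11408 = 0.13280154.
Var(ȳ) = (1 − 0.13280154)·149000/1515 = 0.86719846·98.349835 = 85.288825.
SE(ȳ) = √(85.288825) = 9.2352.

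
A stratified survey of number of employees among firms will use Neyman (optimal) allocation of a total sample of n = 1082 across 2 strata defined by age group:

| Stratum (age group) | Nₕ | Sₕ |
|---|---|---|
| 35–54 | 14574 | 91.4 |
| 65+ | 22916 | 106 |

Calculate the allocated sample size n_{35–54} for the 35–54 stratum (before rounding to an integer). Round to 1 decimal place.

383.2

Neyman allocation: nₕ = n·NₕSₕ / Σⱼ NⱼSⱼ.
Σ NⱼSⱼ = 14574·91.4 + 22916·106 = 3.7611596 × 10^6.
n_{35–54} = 1082·14574·91.4 / (3.7611596 × 10^6) = 383.2.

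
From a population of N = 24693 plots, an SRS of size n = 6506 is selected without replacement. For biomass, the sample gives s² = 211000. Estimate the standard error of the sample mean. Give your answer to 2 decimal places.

4.89

Under SRS without replacement, Var(ȳ) = (1 − f)·s²/n with f = n/N = 6506/24693 = 0.26347548.
Var(ȳ) = (1 − 0.26347548)·211000/6506 = 0.73652452·32.431602 = 23.88667.
SE(ȳ) = √(23.88667) = 4.89.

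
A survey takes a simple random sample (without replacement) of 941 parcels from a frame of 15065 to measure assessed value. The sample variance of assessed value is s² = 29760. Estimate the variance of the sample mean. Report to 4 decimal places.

29.6505

Under SRS without replacement, Var(ȳ) = (1 − f)·s²/n with f = n/N = 941/15065 = 0.06246266.
Var(ȳ) = (1 − 0.06246266)·29760/941 = 0.93753734·31.62593 = 29.65049.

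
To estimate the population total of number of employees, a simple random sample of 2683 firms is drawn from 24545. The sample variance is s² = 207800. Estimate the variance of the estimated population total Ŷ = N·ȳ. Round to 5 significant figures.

Var(Ŷ) = N²·Var(ȳ) = N²·(1 − n/N)·s²/n.
f = 2683/24545 = 0.10930943; Var(ȳ) = 0.89069057·207800/2683 = 68.984532.
Var(Ŷ) = 24545² · 68.984532 = 4.1560216 × 10^10.

4.1560 × 10^10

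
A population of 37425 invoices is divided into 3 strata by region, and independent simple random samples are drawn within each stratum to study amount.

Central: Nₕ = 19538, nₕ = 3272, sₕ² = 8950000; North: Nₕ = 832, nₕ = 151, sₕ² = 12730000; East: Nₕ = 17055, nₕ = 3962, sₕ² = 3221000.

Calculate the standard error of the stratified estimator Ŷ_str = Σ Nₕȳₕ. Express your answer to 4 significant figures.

Var(Ŷ_str) = Σₕ Nₕ²(1 − fₕ)sₕ²/nₕ.
Central: 19538²·(1 − 3272/19538)·8950000/3272 = 8.6930187 × 10^11.
North: 832²·(1 − 151/832)·12730000/151 = 4.7766332 × 10^10.
East: 17055²·(1 − 3962/17055)·3221000/3962 = 1.8153783 × 10^11.
Sum = 1.098606 × 10^12.
SE = √(1.098606 × 10^12) = 1.048 × 10^6.

1.048 × 10^6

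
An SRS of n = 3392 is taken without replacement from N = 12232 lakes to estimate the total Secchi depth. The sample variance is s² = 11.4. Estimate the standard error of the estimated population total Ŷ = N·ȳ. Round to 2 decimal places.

602.84

Var(Ŷ) = N²·Var(ȳ) = N²·(1 − n/N)·s²/n.
f = 3392/12232 = 0.27730543; Var(ȳ) = 0.72269457·11.4/3392 = 0.0024288674.
Var(Ŷ) = 12232² · 0.0024288674 = 363411.57.
SE(Ŷ) = √(363411.57) = 602.84.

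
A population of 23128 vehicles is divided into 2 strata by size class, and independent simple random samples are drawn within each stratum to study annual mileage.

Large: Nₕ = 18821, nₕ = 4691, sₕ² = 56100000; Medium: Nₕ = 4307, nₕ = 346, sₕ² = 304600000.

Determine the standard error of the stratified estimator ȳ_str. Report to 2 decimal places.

184.45

Var(ȳ_str) = Σₕ Wₕ²(1 − fₕ)sₕ²/nₕ with Wₕ = Nₕ/N, N = 23128.
Large: Wₕ = 0.81377551; term = 0.81377551²·(1 − 0.24924287)·56100000/4691 = 5945.7429.
Medium: Wₕ = 0.18622449; term = 0.18622449²·(1 − 0.08033434)·304600000/346 = 28077.43.
Sum = 34023.173.
SE = √(34023.173) = 184.45.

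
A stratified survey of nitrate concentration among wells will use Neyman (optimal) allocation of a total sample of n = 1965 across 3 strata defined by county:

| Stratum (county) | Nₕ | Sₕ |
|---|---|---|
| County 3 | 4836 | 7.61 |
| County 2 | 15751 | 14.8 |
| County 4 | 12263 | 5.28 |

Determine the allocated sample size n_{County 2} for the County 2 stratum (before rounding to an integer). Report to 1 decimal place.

Neyman allocation: nₕ = n·NₕSₕ / Σⱼ NⱼSⱼ.
Σ NⱼSⱼ = 4836·7.61 + 15751·14.8 + 12263·5.28 = 334665.4.
n_{County 2} = 1965·15751·14.8 / 334665.4 = 1368.7.

1368.7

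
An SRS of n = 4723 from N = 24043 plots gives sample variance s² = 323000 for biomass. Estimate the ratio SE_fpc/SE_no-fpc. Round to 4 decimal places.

f = n/N = 4723/24043 = 0.19643971.
SE_no-fpc = √(s²/n) = 8.2697482; SE_fpc = √((1−f)s²/n) = 7.4131284.
Ratio = √(1−f) = 0.89641524.

0.8964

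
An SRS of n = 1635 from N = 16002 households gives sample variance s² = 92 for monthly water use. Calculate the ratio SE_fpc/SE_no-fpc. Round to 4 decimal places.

f = n/N = 1635/16002 = 0.10217473.
SE_no-fpc = √(s²/n) = 0.23721112; SE_fpc = √((1−f)s²/n) = 0.22476617.
Ratio = √(1−f) = 0.94753642.

0.9475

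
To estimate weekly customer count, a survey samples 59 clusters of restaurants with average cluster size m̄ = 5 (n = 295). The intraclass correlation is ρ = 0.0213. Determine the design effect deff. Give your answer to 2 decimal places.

deff = 1 + (5 − 1)·0.0213 = 1 + 0.0852 = 1.0852.

1.09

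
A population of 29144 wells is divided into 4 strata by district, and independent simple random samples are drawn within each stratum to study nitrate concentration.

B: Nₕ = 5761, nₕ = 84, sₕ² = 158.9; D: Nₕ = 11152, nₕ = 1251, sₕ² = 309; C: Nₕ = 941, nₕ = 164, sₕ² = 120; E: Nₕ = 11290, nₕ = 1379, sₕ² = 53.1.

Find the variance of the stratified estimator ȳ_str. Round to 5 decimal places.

Var(ȳ_str) = Σₕ Wₕ²(1 − fₕ)sₕ²/nₕ with Wₕ = Nₕ/N, N = 29144.
B: Wₕ = 0.19767362; term = 0.19767362²·(1 − 0.01458080)·158.9/84 = 0.072838847.
D: Wₕ = 0.38265166; term = 0.38265166²·(1 − 0.11217719)·309/1251 = 0.032109584.
C: Wₕ = 0.03228795; term = 0.03228795²·(1 − 0.17428268)·120/164 = 6.2986826 × 10^-4.
E: Wₕ = 0.38738677; term = 0.38738677²·(1 − 0.12214349)·53.1/1379 = 0.0050727488.
Sum = 0.11065105.

0.11065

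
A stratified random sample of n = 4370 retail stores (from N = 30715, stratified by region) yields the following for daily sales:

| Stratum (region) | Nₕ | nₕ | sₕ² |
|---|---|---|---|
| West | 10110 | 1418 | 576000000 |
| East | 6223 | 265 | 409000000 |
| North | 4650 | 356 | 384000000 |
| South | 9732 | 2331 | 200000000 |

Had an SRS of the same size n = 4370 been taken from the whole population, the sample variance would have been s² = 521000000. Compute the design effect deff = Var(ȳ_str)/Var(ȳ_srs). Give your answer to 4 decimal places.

1.2505

Var(ȳ_str) = Σ Wₕ²(1−fₕ)sₕ²/nₕ with Wₕ = Nₕ/30715:
  West: (10110/30715)²·(1−1418/10110)·576000000/1418 = 37836.947
  East: (6223/30715)²·(1−265/6223)·409000000/265 = 60656.409
  North: (4650/30715)²·(1−356/4650)·384000000/356 = 22829.436
  South: (9732/30715)²·(1−2331/9732)·200000000/2331 = 6550.5714
  → Var(ȳ_str) = 127873.36.
Var(ȳ_srs) = (1 − 4370/30715)·521000000/4370 = 102259.57.
deff = 127873.36 / 102259.57 = 1.2505.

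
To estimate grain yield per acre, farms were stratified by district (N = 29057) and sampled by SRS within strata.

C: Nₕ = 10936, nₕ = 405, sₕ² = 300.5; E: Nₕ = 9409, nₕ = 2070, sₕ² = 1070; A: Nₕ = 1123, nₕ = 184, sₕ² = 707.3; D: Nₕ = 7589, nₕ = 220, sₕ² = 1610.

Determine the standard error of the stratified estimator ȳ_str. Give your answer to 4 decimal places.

Var(ȳ_str) = Σₕ Wₕ²(1 − fₕ)sₕ²/nₕ with Wₕ = Nₕ/N, N = 29057.
C: Wₕ = 0.37636370; term = 0.37636370²·(1 − 0.03703365)·300.5/405 = 0.10120827.
E: Wₕ = 0.32381182; term = 0.32381182²·(1 − 0.22000213)·1070/2070 = 0.04227584.
A: Wₕ = 0.03864817; term = 0.03864817²·(1 − 0.16384684)·707.3/184 = 0.0048009771.
D: Wₕ = 0.26117631; term = 0.26117631²·(1 − 0.02898933)·1610/220 = 0.48472426.
Sum = 0.63300935.
SE = √(0.63300935) = 0.7956.

0.7956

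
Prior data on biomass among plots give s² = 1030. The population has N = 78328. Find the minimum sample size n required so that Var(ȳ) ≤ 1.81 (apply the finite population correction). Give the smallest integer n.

Without fpc, n₀ = s²/D = 1030/1.81 = 569.0608.
With fpc, (1 − n/N)·s²/n ≤ D requires n ≥ n₀/(1 + n₀/N) = 569.0608/(1 + 569.0608/78328) = 564.9563.
Rounding up, n = 565.

565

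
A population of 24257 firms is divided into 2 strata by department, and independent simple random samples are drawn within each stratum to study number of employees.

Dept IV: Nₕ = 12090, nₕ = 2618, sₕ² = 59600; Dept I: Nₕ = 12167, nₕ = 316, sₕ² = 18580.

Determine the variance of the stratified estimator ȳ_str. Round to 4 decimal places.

18.8393

Var(ȳ_str) = Σₕ Wₕ²(1 − fₕ)sₕ²/nₕ with Wₕ = Nₕ/N, N = 24257.
Dept IV: Wₕ = 0.49841283; term = 0.49841283²·(1 − 0.21654260)·59600/2618 = 4.4306805.
Dept I: Wₕ = 0.50158717; term = 0.50158717²·(1 − 0.02597189)·18580/316 = 14.408639.
Sum = 18.83932.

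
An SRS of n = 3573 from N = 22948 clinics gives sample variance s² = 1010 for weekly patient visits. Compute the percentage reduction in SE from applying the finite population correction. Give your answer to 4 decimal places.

f = n/N = 3573/22948 = 0.15569984.
SE_no-fpc = √(s²/n) = 0.53167248; SE_fpc = √((1−f)s²/n) = 0.48853155.
Ratio = √(1−f) = 0.91885807. Reduction = 100·(1 − 0.91885807) = 8.1142%.

8.1142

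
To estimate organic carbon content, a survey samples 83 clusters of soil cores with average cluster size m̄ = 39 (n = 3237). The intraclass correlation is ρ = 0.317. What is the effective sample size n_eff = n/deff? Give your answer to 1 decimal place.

248.1

deff = 1 + (39 − 1)·0.317 = 1 + 12.046 = 13.046.
n_eff = 3237 / 13.046 = 248.1.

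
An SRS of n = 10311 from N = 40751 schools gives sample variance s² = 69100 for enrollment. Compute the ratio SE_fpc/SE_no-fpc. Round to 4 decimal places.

f = n/N = 10311/40751 = 0.25302447.
SE_no-fpc = √(s²/n) = 2.5887412; SE_fpc = √((1−f)s²/n) = 2.2373907.
Ratio = √(1−f) = 0.86427746.

0.8643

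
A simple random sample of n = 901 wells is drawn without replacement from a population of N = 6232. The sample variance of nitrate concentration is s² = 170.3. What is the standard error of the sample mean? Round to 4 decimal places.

Under SRS without replacement, Var(ȳ) = (1 − f)·s²/n with f = n/N = 901/6232 = 0.14457638.
Var(ȳ) = (1 − 0.14457638)·170.3/901 = 0.85542362·0.18901221 = 0.16168551.
SE(ȳ) = √(0.16168551) = 0.4021.

0.4021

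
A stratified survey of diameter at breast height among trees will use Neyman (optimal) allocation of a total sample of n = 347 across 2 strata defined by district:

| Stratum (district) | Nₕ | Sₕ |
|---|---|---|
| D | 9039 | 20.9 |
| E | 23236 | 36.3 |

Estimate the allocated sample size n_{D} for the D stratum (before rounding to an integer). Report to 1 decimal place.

63.5

Neyman allocation: nₕ = n·NₕSₕ / Σⱼ NⱼSⱼ.
Σ NⱼSⱼ = 9039·20.9 + 23236·36.3 = 1.0323819 × 10^6.
n_{D} = 347·9039·20.9 / (1.0323819 × 10^6) = 63.5.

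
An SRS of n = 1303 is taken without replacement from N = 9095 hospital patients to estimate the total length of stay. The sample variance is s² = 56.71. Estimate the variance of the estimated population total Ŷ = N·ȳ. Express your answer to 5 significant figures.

Var(Ŷ) = N²·Var(ȳ) = N²·(1 − n/N)·s²/n.
f = 1303/9095 = 0.14326553; Var(ȳ) = 0.85673447·56.71/1303 = 0.037287346.
Var(Ŷ) = 9095² · 0.037287346 = 3.0843729 × 10^6.

3.0844 × 10^6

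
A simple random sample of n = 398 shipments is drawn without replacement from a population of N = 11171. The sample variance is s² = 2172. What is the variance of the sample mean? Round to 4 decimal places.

5.2629

Under SRS without replacement, Var(ȳ) = (1 − f)·s²/n with f = n/N = 398/11171 = 0.03562797.
Var(ȳ) = (1 − 0.03562797)·2172/398 = 0.96437203·5.4572864 = 5.2628544.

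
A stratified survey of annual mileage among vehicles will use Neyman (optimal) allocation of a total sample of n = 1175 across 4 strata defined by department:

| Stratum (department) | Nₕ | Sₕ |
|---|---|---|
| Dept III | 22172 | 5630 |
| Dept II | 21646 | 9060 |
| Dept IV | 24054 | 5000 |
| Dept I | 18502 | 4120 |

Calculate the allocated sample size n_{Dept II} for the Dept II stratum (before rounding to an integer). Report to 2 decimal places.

445.33

Neyman allocation: nₕ = n·NₕSₕ / Σⱼ NⱼSⱼ.
Σ NⱼSⱼ = 22172·5630 + 21646·9060 + 24054·5000 + 18502·4120 = 5.1743936 × 10^8.
n_{Dept II} = 1175·21646·9060 / (5.1743936 × 10^8) = 445.33.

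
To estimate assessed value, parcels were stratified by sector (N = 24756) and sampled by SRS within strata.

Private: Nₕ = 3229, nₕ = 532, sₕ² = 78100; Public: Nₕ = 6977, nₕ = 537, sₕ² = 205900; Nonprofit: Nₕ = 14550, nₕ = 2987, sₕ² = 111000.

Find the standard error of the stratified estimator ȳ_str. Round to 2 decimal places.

Var(ȳ_str) = Σₕ Wₕ²(1 − fₕ)sₕ²/nₕ with Wₕ = Nₕ/N, N = 24756.
Private: Wₕ = 0.13043303; term = 0.13043303²·(1 − 0.16475689)·78100/532 = 2.0860631.
Public: Wₕ = 0.28183067; term = 0.28183067²·(1 − 0.07696718)·205900/537 = 28.110962.
Nonprofit: Wₕ = 0.58773631; term = 0.58773631²·(1 − 0.20529210)·111000/2987 = 10.201413.
Sum = 40.398438.
SE = √(40.398438) = 6.36.

6.36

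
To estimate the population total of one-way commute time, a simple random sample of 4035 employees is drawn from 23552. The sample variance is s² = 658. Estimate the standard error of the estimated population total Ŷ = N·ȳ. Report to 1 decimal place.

Var(Ŷ) = N²·Var(ȳ) = N²·(1 − n/N)·s²/n.
f = 4035/23552 = 0.17132303; Var(ȳ) = 0.82867697·658/4035 = 0.13513493.
Var(Ŷ) = 23552² · 0.13513493 = 7.49589 × 10^7.
SE(Ŷ) = √(7.49589 × 10^7) = 8657.9.

8657.9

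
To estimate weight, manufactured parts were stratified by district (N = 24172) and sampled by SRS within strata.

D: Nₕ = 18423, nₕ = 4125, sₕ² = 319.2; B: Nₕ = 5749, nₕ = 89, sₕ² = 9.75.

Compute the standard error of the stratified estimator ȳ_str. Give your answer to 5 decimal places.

0.20245

Var(ȳ_str) = Σₕ Wₕ²(1 − fₕ)sₕ²/nₕ with Wₕ = Nₕ/N, N = 24172.
D: Wₕ = 0.76216283; term = 0.76216283²·(1 − 0.22390490)·319.2/4125 = 0.034885858.
B: Wₕ = 0.23783717; term = 0.23783717²·(1 − 0.01548095)·9.75/89 = 0.00610096.
Sum = 0.040986818.
SE = √(0.040986818) = 0.20245.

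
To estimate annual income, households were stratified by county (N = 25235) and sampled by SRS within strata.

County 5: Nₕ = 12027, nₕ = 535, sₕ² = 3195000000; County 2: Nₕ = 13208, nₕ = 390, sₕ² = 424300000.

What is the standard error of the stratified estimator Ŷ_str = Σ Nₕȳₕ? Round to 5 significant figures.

3.1774 × 10^7

Var(Ŷ_str) = Σₕ Nₕ²(1 − fₕ)sₕ²/nₕ.
County 5: 12027²·(1 − 535/12027)·3195000000/535 = 8.2541054 × 10^14.
County 2: 13208²·(1 − 390/13208)·424300000/390 = 1.8418987 × 10^14.
Sum = 1.0096004 × 10^15.
SE = √(1.0096004 × 10^15) = 3.1774 × 10^7.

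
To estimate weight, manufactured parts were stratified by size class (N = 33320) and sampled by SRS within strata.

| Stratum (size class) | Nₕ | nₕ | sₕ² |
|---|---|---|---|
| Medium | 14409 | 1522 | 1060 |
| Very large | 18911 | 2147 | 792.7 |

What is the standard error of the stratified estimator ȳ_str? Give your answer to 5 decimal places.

0.47108

Var(ȳ_str) = Σₕ Wₕ²(1 − fₕ)sₕ²/nₕ with Wₕ = Nₕ/N, N = 33320.
Medium: Wₕ = 0.43244298; term = 0.43244298²·(1 − 0.10562843)·1060/1522 = 0.11648417.
Very large: Wₕ = 0.56755702; term = 0.56755702²·(1 − 0.11353181)·792.7/2147 = 0.10542873.
Sum = 0.2219129.
SE = √(0.2219129) = 0.47108.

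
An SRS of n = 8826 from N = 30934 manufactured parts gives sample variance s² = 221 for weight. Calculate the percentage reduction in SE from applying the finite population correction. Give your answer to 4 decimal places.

15.4611

f = n/N = 8826/30934 = 0.28531713.
SE_no-fpc = √(s²/n) = 0.15823924; SE_fpc = √((1−f)s²/n) = 0.13377374.
Ratio = √(1−f) = 0.84538918. Reduction = 100·(1 − 0.84538918) = 15.4611%.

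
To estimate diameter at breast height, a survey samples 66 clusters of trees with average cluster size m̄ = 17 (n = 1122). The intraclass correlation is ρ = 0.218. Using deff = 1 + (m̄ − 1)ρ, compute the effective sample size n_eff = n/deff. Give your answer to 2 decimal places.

250.00

deff = 1 + (17 − 1)·0.218 = 1 + 3.488 = 4.488.
n_eff = 1122 / 4.488 = 250.00.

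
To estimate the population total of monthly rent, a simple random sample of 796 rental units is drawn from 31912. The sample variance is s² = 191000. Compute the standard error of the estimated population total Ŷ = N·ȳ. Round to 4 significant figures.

488100

Var(Ŷ) = N²·Var(ȳ) = N²·(1 − n/N)·s²/n.
f = 796/31912 = 0.02494359; Var(ȳ) = 0.97505641·191000/796 = 233.96454.
Var(Ŷ) = 31912² · 233.96454 = 2.3826381 × 10^11.
SE(Ŷ) = √(2.3826381 × 10^11) = 488100.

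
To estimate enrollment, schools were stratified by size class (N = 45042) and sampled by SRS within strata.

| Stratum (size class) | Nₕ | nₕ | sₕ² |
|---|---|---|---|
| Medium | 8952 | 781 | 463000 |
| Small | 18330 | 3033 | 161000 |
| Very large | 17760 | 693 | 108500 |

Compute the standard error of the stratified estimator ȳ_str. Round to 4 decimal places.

Var(ȳ_str) = Σₕ Wₕ²(1 − fₕ)sₕ²/nₕ with Wₕ = Nₕ/N, N = 45042.
Medium: Wₕ = 0.19874784; term = 0.19874784²·(1 − 0.08724307)·463000/781 = 21.374202.
Small: Wₕ = 0.40695351; term = 0.40695351²·(1 − 0.16546645)·161000/3033 = 7.3364653.
Very large: Wₕ = 0.39429865; term = 0.39429865²·(1 − 0.03902027)·108500/693 = 23.391675.
Sum = 52.102342.
SE = √(52.102342) = 7.2182.

7.2182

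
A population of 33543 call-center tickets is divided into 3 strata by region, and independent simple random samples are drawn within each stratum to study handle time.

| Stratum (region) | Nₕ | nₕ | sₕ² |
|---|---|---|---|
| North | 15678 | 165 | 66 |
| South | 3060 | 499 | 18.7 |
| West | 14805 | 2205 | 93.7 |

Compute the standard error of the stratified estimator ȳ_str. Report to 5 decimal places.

Var(ȳ_str) = Σₕ Wₕ²(1 − fₕ)sₕ²/nₕ with Wₕ = Nₕ/N, N = 33543.
North: Wₕ = 0.46740005; term = 0.46740005²·(1 − 0.01052430)·66/165 = 0.086465457.
South: Wₕ = 0.09122619; term = 0.09122619²·(1 − 0.16307190)·18.7/499 = 2.6101668 × 10^-4.
West: Wₕ = 0.44137376; term = 0.44137376²·(1 − 0.14893617)·93.7/2205 = 0.007045408.
Sum = 0.093771882.
SE = √(0.093771882) = 0.30622.

0.30622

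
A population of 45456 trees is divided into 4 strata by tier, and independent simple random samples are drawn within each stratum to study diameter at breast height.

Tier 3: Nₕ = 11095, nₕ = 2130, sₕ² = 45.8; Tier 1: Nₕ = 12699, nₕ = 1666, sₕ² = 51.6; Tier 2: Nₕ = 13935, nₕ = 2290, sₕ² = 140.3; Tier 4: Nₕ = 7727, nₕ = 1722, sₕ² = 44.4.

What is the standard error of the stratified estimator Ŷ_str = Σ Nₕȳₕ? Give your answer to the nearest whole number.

4197

Var(Ŷ_str) = Σₕ Nₕ²(1 − fₕ)sₕ²/nₕ.
Tier 3: 11095²·(1 − 2130/11095)·45.8/2130 = 2.138767 × 10^6.
Tier 1: 12699²·(1 − 1666/12699)·51.6/1666 = 4.3394815 × 10^6.
Tier 2: 13935²·(1 − 2290/13935)·140.3/2290 = 9.9418832 × 10^6.
Tier 4: 7727²·(1 − 1722/7727)·44.4/1722 = 1.1963927 × 10^6.
Sum = 1.7616524 × 10^7.
SE = √(1.7616524 × 10^7) = 4197.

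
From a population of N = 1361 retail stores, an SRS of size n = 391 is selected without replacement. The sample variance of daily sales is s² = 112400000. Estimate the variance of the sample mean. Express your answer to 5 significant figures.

Under SRS without replacement, Var(ȳ) = (1 − f)·s²/n with f = n/N = 391/1361 = 0.28728876.
Var(ȳ) = (1 − 0.28728876)·112400000/391 = 0.71271124·287468.03 = 204881.7.

204880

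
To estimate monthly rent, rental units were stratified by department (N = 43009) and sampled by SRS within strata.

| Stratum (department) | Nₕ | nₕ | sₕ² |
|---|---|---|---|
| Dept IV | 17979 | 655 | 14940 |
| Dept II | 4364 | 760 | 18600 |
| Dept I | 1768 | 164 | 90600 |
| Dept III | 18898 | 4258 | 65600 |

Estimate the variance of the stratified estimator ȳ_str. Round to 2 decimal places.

Var(ȳ_str) = Σₕ Wₕ²(1 − fₕ)sₕ²/nₕ with Wₕ = Nₕ/N, N = 43009.
Dept IV: Wₕ = 0.41802878; term = 0.41802878²·(1 − 0.03643139)·14940/655 = 3.8406463.
Dept II: Wₕ = 0.10146713; term = 0.10146713²·(1 − 0.17415215)·18600/760 = 0.20808951.
Dept I: Wₕ = 0.04110768; term = 0.04110768²·(1 − 0.09276018)·90600/164 = 0.8469393.
Dept III: Wₕ = 0.43939641; term = 0.43939641²·(1 − 0.22531485)·65600/4258 = 2.3042862.
Sum = 7.1999613.

7.20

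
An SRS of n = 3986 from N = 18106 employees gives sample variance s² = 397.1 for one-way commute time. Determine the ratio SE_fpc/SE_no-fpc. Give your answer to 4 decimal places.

0.8831

f = n/N = 3986/18106 = 0.22014802.
SE_no-fpc = √(s²/n) = 0.3156322; SE_fpc = √((1−f)s²/n) = 0.27873236.
Ratio = √(1−f) = 0.88309228.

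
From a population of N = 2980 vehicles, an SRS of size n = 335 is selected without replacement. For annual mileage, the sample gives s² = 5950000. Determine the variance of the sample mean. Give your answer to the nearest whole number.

15765

Under SRS without replacement, Var(ȳ) = (1 − f)·s²/n with f = n/N = 335/2980 = 0.11241611.
Var(ȳ) = (1 − 0.11241611)·5950000/335 = 0.88758389·17761.194 = 15764.55.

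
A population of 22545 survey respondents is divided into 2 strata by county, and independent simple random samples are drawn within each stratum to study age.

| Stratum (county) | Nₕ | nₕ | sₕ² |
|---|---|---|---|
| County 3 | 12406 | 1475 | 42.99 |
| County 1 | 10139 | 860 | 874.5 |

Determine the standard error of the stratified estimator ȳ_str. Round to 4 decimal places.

Var(ȳ_str) = Σₕ Wₕ²(1 − fₕ)sₕ²/nₕ with Wₕ = Nₕ/N, N = 22545.
County 3: Wₕ = 0.55027722; term = 0.55027722²·(1 − 0.11889408)·42.99/1475 = 0.0077761856.
County 1: Wₕ = 0.44972278; term = 0.44972278²·(1 − 0.08482099)·874.5/860 = 0.18821628.
Sum = 0.19599247.
SE = √(0.19599247) = 0.4427.

0.4427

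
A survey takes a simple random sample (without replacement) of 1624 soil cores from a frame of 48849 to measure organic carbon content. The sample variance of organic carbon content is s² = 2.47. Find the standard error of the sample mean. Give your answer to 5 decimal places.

0.03835

Under SRS without replacement, Var(ȳ) = (1 − f)·s²/n with f = n/N = 1624/48849 = 0.03324531.
Var(ȳ) = (1 − 0.03324531)·2.47/1624 = 0.96675469·0.001520936 = 0.001470372.
SE(ȳ) = √(0.001470372) = 0.03835.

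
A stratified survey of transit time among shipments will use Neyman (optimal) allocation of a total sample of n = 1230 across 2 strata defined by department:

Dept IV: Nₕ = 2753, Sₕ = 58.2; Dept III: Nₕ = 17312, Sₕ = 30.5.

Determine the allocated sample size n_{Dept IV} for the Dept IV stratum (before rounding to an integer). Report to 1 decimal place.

286.3

Neyman allocation: nₕ = n·NₕSₕ / Σⱼ NⱼSⱼ.
Σ NⱼSⱼ = 2753·58.2 + 17312·30.5 = 688240.6.
n_{Dept IV} = 1230·2753·58.2 / 688240.6 = 286.3.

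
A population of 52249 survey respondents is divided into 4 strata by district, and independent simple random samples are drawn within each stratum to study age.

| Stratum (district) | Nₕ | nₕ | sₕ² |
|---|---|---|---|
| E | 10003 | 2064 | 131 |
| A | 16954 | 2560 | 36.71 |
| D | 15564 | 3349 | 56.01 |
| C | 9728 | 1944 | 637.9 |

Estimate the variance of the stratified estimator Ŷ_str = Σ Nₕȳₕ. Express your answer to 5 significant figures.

3.6567 × 10^7

Var(Ŷ_str) = Σₕ Nₕ²(1 − fₕ)sₕ²/nₕ.
E: 10003²·(1 − 2064/10003)·131/2064 = 5.0403149 × 10^6.
A: 16954²·(1 − 2560/16954)·36.71/2560 = 3.4994363 × 10^6.
D: 15564²·(1 − 3349/15564)·56.01/3349 = 3.179546 × 10^6.
C: 9728²·(1 − 1944/9728)·637.9/1944 = 2.4847502 × 10^7.
Sum = 3.6566799 × 10^7.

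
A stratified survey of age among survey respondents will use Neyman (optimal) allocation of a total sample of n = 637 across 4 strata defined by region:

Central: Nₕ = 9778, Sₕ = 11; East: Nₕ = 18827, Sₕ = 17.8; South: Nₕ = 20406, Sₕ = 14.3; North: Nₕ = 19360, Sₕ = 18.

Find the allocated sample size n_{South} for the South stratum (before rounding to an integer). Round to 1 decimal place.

Neyman allocation: nₕ = n·NₕSₕ / Σⱼ NⱼSⱼ.
Σ NⱼSⱼ = 9778·11 + 18827·17.8 + 20406·14.3 + 19360·18 = 1.0829644 × 10^6.
n_{South} = 637·20406·14.3 / (1.0829644 × 10^6) = 171.6.

171.6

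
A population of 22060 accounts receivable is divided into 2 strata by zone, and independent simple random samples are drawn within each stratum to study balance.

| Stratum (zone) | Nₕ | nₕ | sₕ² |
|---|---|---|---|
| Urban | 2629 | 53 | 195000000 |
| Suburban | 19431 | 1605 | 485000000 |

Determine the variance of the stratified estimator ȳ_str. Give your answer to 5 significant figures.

Var(ȳ_str) = Σₕ Wₕ²(1 − fₕ)sₕ²/nₕ with Wₕ = Nₕ/N, N = 22060.
Urban: Wₕ = 0.11917498; term = 0.11917498²·(1 − 0.02015976)·195000000/53 = 51201.675.
Suburban: Wₕ = 0.88082502; term = 0.88082502²·(1 − 0.08259997)·485000000/1605 = 215082.33.
Sum = 266284.01.

266280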